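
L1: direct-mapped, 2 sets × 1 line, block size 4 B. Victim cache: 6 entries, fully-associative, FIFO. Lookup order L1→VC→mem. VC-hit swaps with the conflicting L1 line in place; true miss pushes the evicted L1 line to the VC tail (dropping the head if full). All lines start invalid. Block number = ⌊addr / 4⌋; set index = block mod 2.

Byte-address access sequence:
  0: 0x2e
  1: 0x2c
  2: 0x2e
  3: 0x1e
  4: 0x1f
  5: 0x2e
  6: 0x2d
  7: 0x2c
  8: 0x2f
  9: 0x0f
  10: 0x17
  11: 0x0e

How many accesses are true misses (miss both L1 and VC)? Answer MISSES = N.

  [0] addr=0x2e blk=11 s=1: MISS | VC []
  [1] addr=0x2c blk=11 s=1: L1-HIT | VC []
  [2] addr=0x2e blk=11 s=1: L1-HIT | VC []
  [3] addr=0x1e blk=7 s=1: MISS | VC [11]
  [4] addr=0x1f blk=7 s=1: L1-HIT | VC [11]
  [5] addr=0x2e blk=11 s=1: VC-HIT | VC [7]
  [6] addr=0x2d blk=11 s=1: L1-HIT | VC [7]
  [7] addr=0x2c blk=11 s=1: L1-HIT | VC [7]
  [8] addr=0x2f blk=11 s=1: L1-HIT | VC [7]
  [9] addr=0xf blk=3 s=1: MISS | VC [7, 11]
  [10] addr=0x17 blk=5 s=1: MISS | VC [7, 11, 3]
  [11] addr=0xe blk=3 s=1: VC-HIT | VC [7, 11, 5]

MISSES = 4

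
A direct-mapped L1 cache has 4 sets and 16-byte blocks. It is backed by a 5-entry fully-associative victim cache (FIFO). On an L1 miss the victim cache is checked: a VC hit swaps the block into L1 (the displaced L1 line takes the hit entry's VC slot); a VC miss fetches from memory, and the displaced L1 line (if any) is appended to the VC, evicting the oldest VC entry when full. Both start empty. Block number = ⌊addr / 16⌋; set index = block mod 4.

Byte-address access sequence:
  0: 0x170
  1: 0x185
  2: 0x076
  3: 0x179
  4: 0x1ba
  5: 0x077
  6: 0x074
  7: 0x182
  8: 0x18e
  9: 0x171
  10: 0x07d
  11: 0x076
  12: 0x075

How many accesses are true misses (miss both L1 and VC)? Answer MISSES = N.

MISSES = 4

  [0] addr=0x170 blk=23 s=3: MISS | VC []
  [1] addr=0x185 blk=24 s=0: MISS | VC []
  [2] addr=0x76 blk=7 s=3: MISS | VC [23]
  [3] addr=0x179 blk=23 s=3: VC-HIT | VC [7]
  [4] addr=0x1ba blk=27 s=3: MISS | VC [7, 23]
  [5] addr=0x77 blk=7 s=3: VC-HIT | VC [27, 23]
  [6] addr=0x74 blk=7 s=3: L1-HIT | VC [27, 23]
  [7] addr=0x182 blk=24 s=0: L1-HIT | VC [27, 23]
  [8] addr=0x18e blk=24 s=0: L1-HIT | VC [27, 23]
  [9] addr=0x171 blk=23 s=3: VC-HIT | VC [27, 7]
  [10] addr=0x7d blk=7 s=3: VC-HIT | VC [27, 23]
  [11] addr=0x76 blk=7 s=3: L1-HIT | VC [27, 23]
  [12] addr=0x75 blk=7 s=3: L1-HIT | VC [27, 23]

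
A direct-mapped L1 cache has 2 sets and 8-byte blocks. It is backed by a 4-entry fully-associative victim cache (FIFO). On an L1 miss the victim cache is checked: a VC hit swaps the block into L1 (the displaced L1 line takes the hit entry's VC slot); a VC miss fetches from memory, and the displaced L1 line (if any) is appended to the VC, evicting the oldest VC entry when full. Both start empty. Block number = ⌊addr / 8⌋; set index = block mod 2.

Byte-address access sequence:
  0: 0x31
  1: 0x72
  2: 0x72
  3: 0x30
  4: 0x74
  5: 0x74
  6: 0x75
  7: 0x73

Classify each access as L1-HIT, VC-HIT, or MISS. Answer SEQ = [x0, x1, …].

  [0] addr=0x31 blk=6 s=0: MISS | VC []
  [1] addr=0x72 blk=14 s=0: MISS | VC [6]
  [2] addr=0x72 blk=14 s=0: L1-HIT | VC [6]
  [3] addr=0x30 blk=6 s=0: VC-HIT | VC [14]
  [4] addr=0x74 blk=14 s=0: VC-HIT | VC [6]
  [5] addr=0x74 blk=14 s=0: L1-HIT | VC [6]
  [6] addr=0x75 blk=14 s=0: L1-HIT | VC [6]
  [7] addr=0x73 blk=14 s=0: L1-HIT | VC [6]

SEQ = [MISS, MISS, L1-HIT, VC-HIT, VC-HIT, L1-HIT, L1-HIT, L1-HIT]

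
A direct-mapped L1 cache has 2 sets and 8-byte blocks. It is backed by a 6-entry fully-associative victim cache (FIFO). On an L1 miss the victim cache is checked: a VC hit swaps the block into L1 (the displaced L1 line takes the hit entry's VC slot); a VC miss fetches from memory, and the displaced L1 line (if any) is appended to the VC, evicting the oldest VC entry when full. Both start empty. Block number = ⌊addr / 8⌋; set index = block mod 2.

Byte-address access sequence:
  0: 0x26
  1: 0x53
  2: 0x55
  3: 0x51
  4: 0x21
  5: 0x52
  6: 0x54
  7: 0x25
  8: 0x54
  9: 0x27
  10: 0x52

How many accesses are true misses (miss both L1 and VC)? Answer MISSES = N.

#0 0x26→b4/s0 MISS; vc=[]
#1 0x53→b10/s0 MISS; vc=[4]
#2 0x55→b10/s0 L1-HIT; vc=[4]
#3 0x51→b10/s0 L1-HIT; vc=[4]
#4 0x21→b4/s0 VC-HIT; vc=[10]
#5 0x52→b10/s0 VC-HIT; vc=[4]
#6 0x54→b10/s0 L1-HIT; vc=[4]
#7 0x25→b4/s0 VC-HIT; vc=[10]
#8 0x54→b10/s0 VC-HIT; vc=[4]
#9 0x27→b4/s0 VC-HIT; vc=[10]
#10 0x52→b10/s0 VC-HIT; vc=[4]

MISSES = 2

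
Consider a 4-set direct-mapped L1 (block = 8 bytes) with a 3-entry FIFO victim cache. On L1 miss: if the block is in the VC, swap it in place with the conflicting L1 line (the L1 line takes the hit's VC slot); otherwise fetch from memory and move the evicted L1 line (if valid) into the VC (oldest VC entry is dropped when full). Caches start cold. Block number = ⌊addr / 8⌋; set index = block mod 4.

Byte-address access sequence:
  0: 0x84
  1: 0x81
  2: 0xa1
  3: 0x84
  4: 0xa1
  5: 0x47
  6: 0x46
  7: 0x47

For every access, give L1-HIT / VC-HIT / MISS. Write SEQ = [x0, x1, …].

#0 0x84→b16/s0 MISS; vc=[]
#1 0x81→b16/s0 L1-HIT; vc=[]
#2 0xa1→b20/s0 MISS; vc=[16]
#3 0x84→b16/s0 VC-HIT; vc=[20]
#4 0xa1→b20/s0 VC-HIT; vc=[16]
#5 0x47→b8/s0 MISS; vc=[16,20]
#6 0x46→b8/s0 L1-HIT; vc=[16,20]
#7 0x47→b8/s0 L1-HIT; vc=[16,20]

SEQ = [MISS, L1-HIT, MISS, VC-HIT, VC-HIT, MISS, L1-HIT, L1-HIT]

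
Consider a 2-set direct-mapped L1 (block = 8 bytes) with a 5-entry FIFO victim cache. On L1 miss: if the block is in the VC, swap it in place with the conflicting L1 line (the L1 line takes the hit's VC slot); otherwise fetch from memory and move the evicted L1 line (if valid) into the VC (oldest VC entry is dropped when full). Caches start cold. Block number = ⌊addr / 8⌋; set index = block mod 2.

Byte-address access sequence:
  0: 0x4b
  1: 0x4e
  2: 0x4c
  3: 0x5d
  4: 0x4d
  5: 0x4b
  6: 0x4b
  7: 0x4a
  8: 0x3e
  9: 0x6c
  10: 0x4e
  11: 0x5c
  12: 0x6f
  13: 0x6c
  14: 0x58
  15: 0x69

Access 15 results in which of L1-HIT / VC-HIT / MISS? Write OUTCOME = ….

  [0] addr=0x4b blk=9 s=1: MISS | VC []
  [1] addr=0x4e blk=9 s=1: L1-HIT | VC []
  [2] addr=0x4c blk=9 s=1: L1-HIT | VC []
  [3] addr=0x5d blk=11 s=1: MISS | VC [9]
  [4] addr=0x4d blk=9 s=1: VC-HIT | VC [11]
  [5] addr=0x4b blk=9 s=1: L1-HIT | VC [11]
  [6] addr=0x4b blk=9 s=1: L1-HIT | VC [11]
  [7] addr=0x4a blk=9 s=1: L1-HIT | VC [11]
  [8] addr=0x3e blk=7 s=1: MISS | VC [11, 9]
  [9] addr=0x6c blk=13 s=1: MISS | VC [11, 9, 7]
  [10] addr=0x4e blk=9 s=1: VC-HIT | VC [11, 13, 7]
  [11] addr=0x5c blk=11 s=1: VC-HIT | VC [9, 13, 7]
  [12] addr=0x6f blk=13 s=1: VC-HIT | VC [9, 11, 7]
  [13] addr=0x6c blk=13 s=1: L1-HIT | VC [9, 11, 7]
  [14] addr=0x58 blk=11 s=1: VC-HIT | VC [9, 13, 7]
  [15] addr=0x69 blk=13 s=1: VC-HIT | VC [9, 11, 7]

OUTCOME = VC-HIT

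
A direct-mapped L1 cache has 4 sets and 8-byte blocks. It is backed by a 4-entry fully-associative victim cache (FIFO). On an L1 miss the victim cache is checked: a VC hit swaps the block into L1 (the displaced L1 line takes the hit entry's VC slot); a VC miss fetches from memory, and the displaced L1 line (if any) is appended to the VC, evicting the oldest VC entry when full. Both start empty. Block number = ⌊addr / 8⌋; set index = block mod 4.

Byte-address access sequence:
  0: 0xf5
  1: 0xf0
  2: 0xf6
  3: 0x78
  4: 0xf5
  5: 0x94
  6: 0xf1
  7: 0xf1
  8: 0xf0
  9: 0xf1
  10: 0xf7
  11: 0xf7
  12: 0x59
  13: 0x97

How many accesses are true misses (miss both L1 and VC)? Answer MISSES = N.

MISSES = 4

#0 0xf5→b30/s2 MISS; vc=[]
#1 0xf0→b30/s2 L1-HIT; vc=[]
#2 0xf6→b30/s2 L1-HIT; vc=[]
#3 0x78→b15/s3 MISS; vc=[]
#4 0xf5→b30/s2 L1-HIT; vc=[]
#5 0x94→b18/s2 MISS; vc=[30]
#6 0xf1→b30/s2 VC-HIT; vc=[18]
#7 0xf1→b30/s2 L1-HIT; vc=[18]
#8 0xf0→b30/s2 L1-HIT; vc=[18]
#9 0xf1→b30/s2 L1-HIT; vc=[18]
#10 0xf7→b30/s2 L1-HIT; vc=[18]
#11 0xf7→b30/s2 L1-HIT; vc=[18]
#12 0x59→b11/s3 MISS; vc=[18,15]
#13 0x97→b18/s2 VC-HIT; vc=[30,15]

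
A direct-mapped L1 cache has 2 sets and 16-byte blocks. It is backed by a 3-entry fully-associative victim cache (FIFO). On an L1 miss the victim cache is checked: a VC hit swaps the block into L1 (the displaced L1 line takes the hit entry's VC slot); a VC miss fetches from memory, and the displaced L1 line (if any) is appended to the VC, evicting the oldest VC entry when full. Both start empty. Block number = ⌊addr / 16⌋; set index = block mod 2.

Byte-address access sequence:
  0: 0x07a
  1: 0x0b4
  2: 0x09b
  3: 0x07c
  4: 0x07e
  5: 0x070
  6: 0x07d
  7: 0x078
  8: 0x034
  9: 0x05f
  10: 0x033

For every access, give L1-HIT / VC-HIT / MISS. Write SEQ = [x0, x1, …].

0: 0x7a (blk 7, set 1) → MISS  vc=[]
1: 0xb4 (blk 11, set 1) → MISS  vc=[7]
2: 0x9b (blk 9, set 1) → MISS  vc=[7, 11]
3: 0x7c (blk 7, set 1) → VC-HIT  vc=[9, 11]
4: 0x7e (blk 7, set 1) → L1-HIT  vc=[9, 11]
5: 0x70 (blk 7, set 1) → L1-HIT  vc=[9, 11]
6: 0x7d (blk 7, set 1) → L1-HIT  vc=[9, 11]
7: 0x78 (blk 7, set 1) → L1-HIT  vc=[9, 11]
8: 0x34 (blk 3, set 1) → MISS  vc=[9, 11, 7]
9: 0x5f (blk 5, set 1) → MISS  vc=[11, 7, 3]
10: 0x33 (blk 3, set 1) → VC-HIT  vc=[11, 7, 5]

SEQ = [MISS, MISS, MISS, VC-HIT, L1-HIT, L1-HIT, L1-HIT, L1-HIT, MISS, MISS, VC-HIT]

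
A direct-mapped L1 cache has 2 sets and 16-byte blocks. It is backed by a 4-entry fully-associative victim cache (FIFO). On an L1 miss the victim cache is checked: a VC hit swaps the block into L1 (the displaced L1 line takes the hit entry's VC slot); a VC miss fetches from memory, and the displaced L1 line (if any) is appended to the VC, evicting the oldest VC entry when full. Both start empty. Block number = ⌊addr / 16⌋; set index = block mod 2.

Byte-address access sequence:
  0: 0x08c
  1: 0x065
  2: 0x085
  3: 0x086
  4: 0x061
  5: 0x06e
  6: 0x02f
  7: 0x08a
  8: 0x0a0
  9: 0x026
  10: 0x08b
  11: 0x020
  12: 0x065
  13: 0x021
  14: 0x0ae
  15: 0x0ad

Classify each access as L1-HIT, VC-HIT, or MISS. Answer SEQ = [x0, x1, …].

0: 0x8c (blk 8, set 0) → MISS  vc=[]
1: 0x65 (blk 6, set 0) → MISS  vc=[8]
2: 0x85 (blk 8, set 0) → VC-HIT  vc=[6]
3: 0x86 (blk 8, set 0) → L1-HIT  vc=[6]
4: 0x61 (blk 6, set 0) → VC-HIT  vc=[8]
5: 0x6e (blk 6, set 0) → L1-HIT  vc=[8]
6: 0x2f (blk 2, set 0) → MISS  vc=[8, 6]
7: 0x8a (blk 8, set 0) → VC-HIT  vc=[2, 6]
8: 0xa0 (blk 10, set 0) → MISS  vc=[2, 6, 8]
9: 0x26 (blk 2, set 0) → VC-HIT  vc=[10, 6, 8]
10: 0x8b (blk 8, set 0) → VC-HIT  vc=[10, 6, 2]
11: 0x20 (blk 2, set 0) → VC-HIT  vc=[10, 6, 8]
12: 0x65 (blk 6, set 0) → VC-HIT  vc=[10, 2, 8]
13: 0x21 (blk 2, set 0) → VC-HIT  vc=[10, 6, 8]
14: 0xae (blk 10, set 0) → VC-HIT  vc=[2, 6, 8]
15: 0xad (blk 10, set 0) → L1-HIT  vc=[2, 6, 8]

SEQ = [MISS, MISS, VC-HIT, L1-HIT, VC-HIT, L1-HIT, MISS, VC-HIT, MISS, VC-HIT, VC-HIT, VC-HIT, VC-HIT, VC-HIT, VC-HIT, L1-HIT]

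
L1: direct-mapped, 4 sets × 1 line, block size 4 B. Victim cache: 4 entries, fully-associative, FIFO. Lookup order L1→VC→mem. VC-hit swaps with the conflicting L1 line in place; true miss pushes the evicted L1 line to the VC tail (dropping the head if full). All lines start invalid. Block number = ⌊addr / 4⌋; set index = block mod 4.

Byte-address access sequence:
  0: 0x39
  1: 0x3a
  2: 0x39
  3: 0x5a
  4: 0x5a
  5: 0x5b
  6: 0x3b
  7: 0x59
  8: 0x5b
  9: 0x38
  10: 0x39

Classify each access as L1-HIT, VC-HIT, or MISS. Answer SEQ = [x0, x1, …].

SEQ = [MISS, L1-HIT, L1-HIT, MISS, L1-HIT, L1-HIT, VC-HIT, VC-HIT, L1-HIT, VC-HIT, L1-HIT]

  [0] addr=0x39 blk=14 s=2: MISS | VC []
  [1] addr=0x3a blk=14 s=2: L1-HIT | VC []
  [2] addr=0x39 blk=14 s=2: L1-HIT | VC []
  [3] addr=0x5a blk=22 s=2: MISS | VC [14]
  [4] addr=0x5a blk=22 s=2: L1-HIT | VC [14]
  [5] addr=0x5b blk=22 s=2: L1-HIT | VC [14]
  [6] addr=0x3b blk=14 s=2: VC-HIT | VC [22]
  [7] addr=0x59 blk=22 s=2: VC-HIT | VC [14]
  [8] addr=0x5b blk=22 s=2: L1-HIT | VC [14]
  [9] addr=0x38 blk=14 s=2: VC-HIT | VC [22]
  [10] addr=0x39 blk=14 s=2: L1-HIT | VC [22]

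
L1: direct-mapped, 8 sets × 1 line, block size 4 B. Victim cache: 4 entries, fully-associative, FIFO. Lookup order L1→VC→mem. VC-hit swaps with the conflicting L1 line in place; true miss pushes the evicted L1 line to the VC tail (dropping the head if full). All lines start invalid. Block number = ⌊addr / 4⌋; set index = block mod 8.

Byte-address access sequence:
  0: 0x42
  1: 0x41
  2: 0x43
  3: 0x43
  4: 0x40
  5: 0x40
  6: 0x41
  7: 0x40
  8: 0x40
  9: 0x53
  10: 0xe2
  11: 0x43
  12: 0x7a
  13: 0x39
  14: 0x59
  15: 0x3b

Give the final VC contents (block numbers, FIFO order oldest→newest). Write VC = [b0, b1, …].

VC = [56, 30, 22]

#0 0x42→b16/s0 MISS; vc=[]
#1 0x41→b16/s0 L1-HIT; vc=[]
#2 0x43→b16/s0 L1-HIT; vc=[]
#3 0x43→b16/s0 L1-HIT; vc=[]
#4 0x40→b16/s0 L1-HIT; vc=[]
#5 0x40→b16/s0 L1-HIT; vc=[]
#6 0x41→b16/s0 L1-HIT; vc=[]
#7 0x40→b16/s0 L1-HIT; vc=[]
#8 0x40→b16/s0 L1-HIT; vc=[]
#9 0x53→b20/s4 MISS; vc=[]
#10 0xe2→b56/s0 MISS; vc=[16]
#11 0x43→b16/s0 VC-HIT; vc=[56]
#12 0x7a→b30/s6 MISS; vc=[56]
#13 0x39→b14/s6 MISS; vc=[56,30]
#14 0x59→b22/s6 MISS; vc=[56,30,14]
#15 0x3b→b14/s6 VC-HIT; vc=[56,30,22]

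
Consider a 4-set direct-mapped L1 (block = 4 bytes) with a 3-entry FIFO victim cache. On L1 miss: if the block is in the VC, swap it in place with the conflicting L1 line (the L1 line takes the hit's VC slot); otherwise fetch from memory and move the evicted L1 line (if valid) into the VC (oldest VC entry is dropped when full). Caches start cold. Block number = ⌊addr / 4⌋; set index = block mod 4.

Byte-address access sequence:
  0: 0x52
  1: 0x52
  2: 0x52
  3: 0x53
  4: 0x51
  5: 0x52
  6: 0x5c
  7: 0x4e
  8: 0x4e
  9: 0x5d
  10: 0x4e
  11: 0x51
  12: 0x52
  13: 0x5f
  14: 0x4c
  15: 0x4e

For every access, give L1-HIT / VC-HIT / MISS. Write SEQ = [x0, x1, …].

SEQ = [MISS, L1-HIT, L1-HIT, L1-HIT, L1-HIT, L1-HIT, MISS, MISS, L1-HIT, VC-HIT, VC-HIT, L1-HIT, L1-HIT, VC-HIT, VC-HIT, L1-HIT]

0: 0x52 (blk 20, set 0) → MISS  vc=[]
1: 0x52 (blk 20, set 0) → L1-HIT  vc=[]
2: 0x52 (blk 20, set 0) → L1-HIT  vc=[]
3: 0x53 (blk 20, set 0) → L1-HIT  vc=[]
4: 0x51 (blk 20, set 0) → L1-HIT  vc=[]
5: 0x52 (blk 20, set 0) → L1-HIT  vc=[]
6: 0x5c (blk 23, set 3) → MISS  vc=[]
7: 0x4e (blk 19, set 3) → MISS  vc=[23]
8: 0x4e (blk 19, set 3) → L1-HIT  vc=[23]
9: 0x5d (blk 23, set 3) → VC-HIT  vc=[19]
10: 0x4e (blk 19, set 3) → VC-HIT  vc=[23]
11: 0x51 (blk 20, set 0) → L1-HIT  vc=[23]
12: 0x52 (blk 20, set 0) → L1-HIT  vc=[23]
13: 0x5f (blk 23, set 3) → VC-HIT  vc=[19]
14: 0x4c (blk 19, set 3) → VC-HIT  vc=[23]
15: 0x4e (blk 19, set 3) → L1-HIT  vc=[23]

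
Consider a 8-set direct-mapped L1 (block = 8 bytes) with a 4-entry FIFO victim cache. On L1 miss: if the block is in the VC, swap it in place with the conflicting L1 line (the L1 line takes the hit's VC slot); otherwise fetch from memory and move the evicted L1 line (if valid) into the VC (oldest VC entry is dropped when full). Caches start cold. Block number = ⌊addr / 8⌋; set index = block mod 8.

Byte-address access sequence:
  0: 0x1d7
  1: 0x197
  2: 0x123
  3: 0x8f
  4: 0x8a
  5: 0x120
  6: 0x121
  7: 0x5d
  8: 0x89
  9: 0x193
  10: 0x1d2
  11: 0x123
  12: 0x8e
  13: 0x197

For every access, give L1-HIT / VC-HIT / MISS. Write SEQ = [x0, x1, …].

0: 0x1d7 (blk 58, set 2) → MISS  vc=[]
1: 0x197 (blk 50, set 2) → MISS  vc=[58]
2: 0x123 (blk 36, set 4) → MISS  vc=[58]
3: 0x8f (blk 17, set 1) → MISS  vc=[58]
4: 0x8a (blk 17, set 1) → L1-HIT  vc=[58]
5: 0x120 (blk 36, set 4) → L1-HIT  vc=[58]
6: 0x121 (blk 36, set 4) → L1-HIT  vc=[58]
7: 0x5d (blk 11, set 3) → MISS  vc=[58]
8: 0x89 (blk 17, set 1) → L1-HIT  vc=[58]
9: 0x193 (blk 50, set 2) → L1-HIT  vc=[58]
10: 0x1d2 (blk 58, set 2) → VC-HIT  vc=[50]
11: 0x123 (blk 36, set 4) → L1-HIT  vc=[50]
12: 0x8e (blk 17, set 1) → L1-HIT  vc=[50]
13: 0x197 (blk 50, set 2) → VC-HIT  vc=[58]

SEQ = [MISS, MISS, MISS, MISS, L1-HIT, L1-HIT, L1-HIT, MISS, L1-HIT, L1-HIT, VC-HIT, L1-HIT, L1-HIT, VC-HIT]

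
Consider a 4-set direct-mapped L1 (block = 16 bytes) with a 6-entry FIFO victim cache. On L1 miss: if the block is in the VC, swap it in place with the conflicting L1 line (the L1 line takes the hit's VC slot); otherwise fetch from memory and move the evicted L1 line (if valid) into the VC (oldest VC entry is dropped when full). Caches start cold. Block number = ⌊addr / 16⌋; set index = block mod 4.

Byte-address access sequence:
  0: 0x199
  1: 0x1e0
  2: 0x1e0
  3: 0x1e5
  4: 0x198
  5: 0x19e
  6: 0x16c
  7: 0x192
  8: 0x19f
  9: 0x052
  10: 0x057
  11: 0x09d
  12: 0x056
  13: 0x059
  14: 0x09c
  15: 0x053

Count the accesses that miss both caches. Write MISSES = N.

0: 0x199 (blk 25, set 1) → MISS  vc=[]
1: 0x1e0 (blk 30, set 2) → MISS  vc=[]
2: 0x1e0 (blk 30, set 2) → L1-HIT  vc=[]
3: 0x1e5 (blk 30, set 2) → L1-HIT  vc=[]
4: 0x198 (blk 25, set 1) → L1-HIT  vc=[]
5: 0x19e (blk 25, set 1) → L1-HIT  vc=[]
6: 0x16c (blk 22, set 2) → MISS  vc=[30]
7: 0x192 (blk 25, set 1) → L1-HIT  vc=[30]
8: 0x19f (blk 25, set 1) → L1-HIT  vc=[30]
9: 0x52 (blk 5, set 1) → MISS  vc=[30, 25]
10: 0x57 (blk 5, set 1) → L1-HIT  vc=[30, 25]
11: 0x9d (blk 9, set 1) → MISS  vc=[30, 25, 5]
12: 0x56 (blk 5, set 1) → VC-HIT  vc=[30, 25, 9]
13: 0x59 (blk 5, set 1) → L1-HIT  vc=[30, 25, 9]
14: 0x9c (blk 9, set 1) → VC-HIT  vc=[30, 25, 5]
15: 0x53 (blk 5, set 1) → VC-HIT  vc=[30, 25, 9]

MISSES = 5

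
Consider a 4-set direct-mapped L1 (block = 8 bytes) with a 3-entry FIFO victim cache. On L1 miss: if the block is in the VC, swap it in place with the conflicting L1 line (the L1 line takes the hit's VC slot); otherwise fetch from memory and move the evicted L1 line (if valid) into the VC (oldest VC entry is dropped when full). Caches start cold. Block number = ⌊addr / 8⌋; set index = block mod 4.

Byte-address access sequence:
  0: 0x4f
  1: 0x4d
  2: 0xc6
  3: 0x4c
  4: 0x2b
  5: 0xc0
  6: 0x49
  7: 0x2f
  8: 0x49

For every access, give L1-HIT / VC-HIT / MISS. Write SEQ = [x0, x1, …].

SEQ = [MISS, L1-HIT, MISS, L1-HIT, MISS, L1-HIT, VC-HIT, VC-HIT, VC-HIT]

#0 0x4f→b9/s1 MISS; vc=[]
#1 0x4d→b9/s1 L1-HIT; vc=[]
#2 0xc6→b24/s0 MISS; vc=[]
#3 0x4c→b9/s1 L1-HIT; vc=[]
#4 0x2b→b5/s1 MISS; vc=[9]
#5 0xc0→b24/s0 L1-HIT; vc=[9]
#6 0x49→b9/s1 VC-HIT; vc=[5]
#7 0x2f→b5/s1 VC-HIT; vc=[9]
#8 0x49→b9/s1 VC-HIT; vc=[5]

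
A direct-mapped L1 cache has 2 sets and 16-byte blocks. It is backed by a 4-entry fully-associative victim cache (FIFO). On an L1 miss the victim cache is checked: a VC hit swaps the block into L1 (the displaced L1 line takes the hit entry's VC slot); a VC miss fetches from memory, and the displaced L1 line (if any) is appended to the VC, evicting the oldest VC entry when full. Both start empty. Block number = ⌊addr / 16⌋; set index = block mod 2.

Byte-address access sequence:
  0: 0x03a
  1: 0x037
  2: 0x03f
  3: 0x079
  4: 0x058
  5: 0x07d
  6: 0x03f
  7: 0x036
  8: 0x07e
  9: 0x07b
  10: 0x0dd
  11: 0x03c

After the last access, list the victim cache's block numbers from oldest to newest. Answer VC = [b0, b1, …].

#0 0x3a→b3/s1 MISS; vc=[]
#1 0x37→b3/s1 L1-HIT; vc=[]
#2 0x3f→b3/s1 L1-HIT; vc=[]
#3 0x79→b7/s1 MISS; vc=[3]
#4 0x58→b5/s1 MISS; vc=[3,7]
#5 0x7d→b7/s1 VC-HIT; vc=[3,5]
#6 0x3f→b3/s1 VC-HIT; vc=[7,5]
#7 0x36→b3/s1 L1-HIT; vc=[7,5]
#8 0x7e→b7/s1 VC-HIT; vc=[3,5]
#9 0x7b→b7/s1 L1-HIT; vc=[3,5]
#10 0xdd→b13/s1 MISS; vc=[3,5,7]
#11 0x3c→b3/s1 VC-HIT; vc=[13,5,7]

VC = [13, 5, 7]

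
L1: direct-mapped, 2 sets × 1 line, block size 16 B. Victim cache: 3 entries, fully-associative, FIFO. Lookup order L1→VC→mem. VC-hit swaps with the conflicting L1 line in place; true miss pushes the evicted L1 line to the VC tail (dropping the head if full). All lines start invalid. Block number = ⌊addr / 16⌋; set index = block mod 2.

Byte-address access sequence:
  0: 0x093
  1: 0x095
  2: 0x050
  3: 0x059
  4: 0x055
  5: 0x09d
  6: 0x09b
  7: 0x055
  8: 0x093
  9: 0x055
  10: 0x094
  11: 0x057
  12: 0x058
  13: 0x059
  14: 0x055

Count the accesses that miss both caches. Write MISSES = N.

MISSES = 2

#0 0x93→b9/s1 MISS; vc=[]
#1 0x95→b9/s1 L1-HIT; vc=[]
#2 0x50→b5/s1 MISS; vc=[9]
#3 0x59→b5/s1 L1-HIT; vc=[9]
#4 0x55→b5/s1 L1-HIT; vc=[9]
#5 0x9d→b9/s1 VC-HIT; vc=[5]
#6 0x9b→b9/s1 L1-HIT; vc=[5]
#7 0x55→b5/s1 VC-HIT; vc=[9]
#8 0x93→b9/s1 VC-HIT; vc=[5]
#9 0x55→b5/s1 VC-HIT; vc=[9]
#10 0x94→b9/s1 VC-HIT; vc=[5]
#11 0x57→b5/s1 VC-HIT; vc=[9]
#12 0x58→b5/s1 L1-HIT; vc=[9]
#13 0x59→b5/s1 L1-HIT; vc=[9]
#14 0x55→b5/s1 L1-HIT; vc=[9]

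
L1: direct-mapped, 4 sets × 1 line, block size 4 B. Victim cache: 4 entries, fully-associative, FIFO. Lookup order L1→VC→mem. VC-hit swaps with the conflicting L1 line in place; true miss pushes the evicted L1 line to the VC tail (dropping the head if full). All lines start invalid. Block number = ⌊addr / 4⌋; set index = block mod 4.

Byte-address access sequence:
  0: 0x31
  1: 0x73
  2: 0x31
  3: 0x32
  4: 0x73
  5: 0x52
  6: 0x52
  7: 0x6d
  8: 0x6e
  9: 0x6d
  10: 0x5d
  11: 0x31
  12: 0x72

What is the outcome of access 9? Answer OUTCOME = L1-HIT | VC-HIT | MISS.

0: 0x31 (blk 12, set 0) → MISS  vc=[]
1: 0x73 (blk 28, set 0) → MISS  vc=[12]
2: 0x31 (blk 12, set 0) → VC-HIT  vc=[28]
3: 0x32 (blk 12, set 0) → L1-HIT  vc=[28]
4: 0x73 (blk 28, set 0) → VC-HIT  vc=[12]
5: 0x52 (blk 20, set 0) → MISS  vc=[12, 28]
6: 0x52 (blk 20, set 0) → L1-HIT  vc=[12, 28]
7: 0x6d (blk 27, set 3) → MISS  vc=[12, 28]
8: 0x6e (blk 27, set 3) → L1-HIT  vc=[12, 28]
9: 0x6d (blk 27, set 3) → L1-HIT  vc=[12, 28]
10: 0x5d (blk 23, set 3) → MISS  vc=[12, 28, 27]
11: 0x31 (blk 12, set 0) → VC-HIT  vc=[20, 28, 27]
12: 0x72 (blk 28, set 0) → VC-HIT  vc=[20, 12, 27]

OUTCOME = L1-HIT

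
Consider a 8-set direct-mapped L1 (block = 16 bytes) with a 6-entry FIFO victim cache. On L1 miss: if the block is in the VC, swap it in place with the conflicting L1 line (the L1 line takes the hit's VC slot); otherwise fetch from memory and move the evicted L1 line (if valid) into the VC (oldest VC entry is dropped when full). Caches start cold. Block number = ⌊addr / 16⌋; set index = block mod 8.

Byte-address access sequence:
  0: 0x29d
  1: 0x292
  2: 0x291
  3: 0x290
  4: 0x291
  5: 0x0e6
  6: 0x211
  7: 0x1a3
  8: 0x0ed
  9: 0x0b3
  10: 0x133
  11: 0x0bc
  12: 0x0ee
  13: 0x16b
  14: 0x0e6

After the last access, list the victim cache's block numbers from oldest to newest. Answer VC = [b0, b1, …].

VC = [41, 19, 22]

0: 0x29d (blk 41, set 1) → MISS  vc=[]
1: 0x292 (blk 41, set 1) → L1-HIT  vc=[]
2: 0x291 (blk 41, set 1) → L1-HIT  vc=[]
3: 0x290 (blk 41, set 1) → L1-HIT  vc=[]
4: 0x291 (blk 41, set 1) → L1-HIT  vc=[]
5: 0xe6 (blk 14, set 6) → MISS  vc=[]
6: 0x211 (blk 33, set 1) → MISS  vc=[41]
7: 0x1a3 (blk 26, set 2) → MISS  vc=[41]
8: 0xed (blk 14, set 6) → L1-HIT  vc=[41]
9: 0xb3 (blk 11, set 3) → MISS  vc=[41]
10: 0x133 (blk 19, set 3) → MISS  vc=[41, 11]
11: 0xbc (blk 11, set 3) → VC-HIT  vc=[41, 19]
12: 0xee (blk 14, set 6) → L1-HIT  vc=[41, 19]
13: 0x16b (blk 22, set 6) → MISS  vc=[41, 19, 14]
14: 0xe6 (blk 14, set 6) → VC-HIT  vc=[41, 19, 22]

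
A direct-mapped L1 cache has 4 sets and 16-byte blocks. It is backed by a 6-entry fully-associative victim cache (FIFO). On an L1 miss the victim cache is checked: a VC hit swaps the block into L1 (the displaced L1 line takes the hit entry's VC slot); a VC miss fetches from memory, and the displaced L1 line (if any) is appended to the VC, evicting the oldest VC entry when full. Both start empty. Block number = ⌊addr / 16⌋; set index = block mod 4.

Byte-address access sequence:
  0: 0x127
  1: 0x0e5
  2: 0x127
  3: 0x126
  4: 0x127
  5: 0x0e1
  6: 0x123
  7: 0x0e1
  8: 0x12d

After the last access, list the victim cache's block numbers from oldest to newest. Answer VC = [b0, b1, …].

  [0] addr=0x127 blk=18 s=2: MISS | VC []
  [1] addr=0xe5 blk=14 s=2: MISS | VC [18]
  [2] addr=0x127 blk=18 s=2: VC-HIT | VC [14]
  [3] addr=0x126 blk=18 s=2: L1-HIT | VC [14]
  [4] addr=0x127 blk=18 s=2: L1-HIT | VC [14]
  [5] addr=0xe1 blk=14 s=2: VC-HIT | VC [18]
  [6] addr=0x123 blk=18 s=2: VC-HIT | VC [14]
  [7] addr=0xe1 blk=14 s=2: VC-HIT | VC [18]
  [8] addr=0x12d blk=18 s=2: VC-HIT | VC [14]

VC = [14]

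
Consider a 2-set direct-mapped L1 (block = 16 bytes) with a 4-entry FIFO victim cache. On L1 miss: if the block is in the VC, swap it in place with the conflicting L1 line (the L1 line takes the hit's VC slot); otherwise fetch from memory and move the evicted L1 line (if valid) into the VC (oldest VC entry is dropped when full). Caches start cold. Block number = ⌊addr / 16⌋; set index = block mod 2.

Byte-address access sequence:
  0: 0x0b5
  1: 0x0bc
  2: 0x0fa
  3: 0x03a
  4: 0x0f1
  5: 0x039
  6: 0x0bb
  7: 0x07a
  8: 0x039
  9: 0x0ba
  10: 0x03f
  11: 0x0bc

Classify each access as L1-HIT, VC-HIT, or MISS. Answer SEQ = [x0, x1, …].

SEQ = [MISS, L1-HIT, MISS, MISS, VC-HIT, VC-HIT, VC-HIT, MISS, VC-HIT, VC-HIT, VC-HIT, VC-HIT]

0: 0xb5 (blk 11, set 1) → MISS  vc=[]
1: 0xbc (blk 11, set 1) → L1-HIT  vc=[]
2: 0xfa (blk 15, set 1) → MISS  vc=[11]
3: 0x3a (blk 3, set 1) → MISS  vc=[11, 15]
4: 0xf1 (blk 15, set 1) → VC-HIT  vc=[11, 3]
5: 0x39 (blk 3, set 1) → VC-HIT  vc=[11, 15]
6: 0xbb (blk 11, set 1) → VC-HIT  vc=[3, 15]
7: 0x7a (blk 7, set 1) → MISS  vc=[3, 15, 11]
8: 0x39 (blk 3, set 1) → VC-HIT  vc=[7, 15, 11]
9: 0xba (blk 11, set 1) → VC-HIT  vc=[7, 15, 3]
10: 0x3f (blk 3, set 1) → VC-HIT  vc=[7, 15, 11]
11: 0xbc (blk 11, set 1) → VC-HIT  vc=[7, 15, 3]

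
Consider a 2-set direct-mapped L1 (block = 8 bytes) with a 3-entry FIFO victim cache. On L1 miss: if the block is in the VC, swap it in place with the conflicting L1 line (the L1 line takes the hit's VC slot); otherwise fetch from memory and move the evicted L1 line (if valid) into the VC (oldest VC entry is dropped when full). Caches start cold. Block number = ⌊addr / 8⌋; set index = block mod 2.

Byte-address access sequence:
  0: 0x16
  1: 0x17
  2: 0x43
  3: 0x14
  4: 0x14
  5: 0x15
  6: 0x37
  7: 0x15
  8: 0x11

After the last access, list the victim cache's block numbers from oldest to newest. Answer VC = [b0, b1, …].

#0 0x16→b2/s0 MISS; vc=[]
#1 0x17→b2/s0 L1-HIT; vc=[]
#2 0x43→b8/s0 MISS; vc=[2]
#3 0x14→b2/s0 VC-HIT; vc=[8]
#4 0x14→b2/s0 L1-HIT; vc=[8]
#5 0x15→b2/s0 L1-HIT; vc=[8]
#6 0x37→b6/s0 MISS; vc=[8,2]
#7 0x15→b2/s0 VC-HIT; vc=[8,6]
#8 0x11→b2/s0 L1-HIT; vc=[8,6]

VC = [8, 6]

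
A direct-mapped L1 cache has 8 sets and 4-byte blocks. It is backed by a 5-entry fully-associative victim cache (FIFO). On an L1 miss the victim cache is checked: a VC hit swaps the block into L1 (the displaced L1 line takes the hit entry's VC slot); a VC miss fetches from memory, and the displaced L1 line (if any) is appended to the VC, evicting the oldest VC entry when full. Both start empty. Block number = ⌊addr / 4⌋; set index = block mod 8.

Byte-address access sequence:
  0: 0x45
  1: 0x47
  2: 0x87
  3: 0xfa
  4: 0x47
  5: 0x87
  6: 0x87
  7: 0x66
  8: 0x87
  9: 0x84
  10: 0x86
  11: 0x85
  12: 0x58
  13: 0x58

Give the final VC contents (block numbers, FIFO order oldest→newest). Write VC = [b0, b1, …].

#0 0x45→b17/s1 MISS; vc=[]
#1 0x47→b17/s1 L1-HIT; vc=[]
#2 0x87→b33/s1 MISS; vc=[17]
#3 0xfa→b62/s6 MISS; vc=[17]
#4 0x47→b17/s1 VC-HIT; vc=[33]
#5 0x87→b33/s1 VC-HIT; vc=[17]
#6 0x87→b33/s1 L1-HIT; vc=[17]
#7 0x66→b25/s1 MISS; vc=[17,33]
#8 0x87→b33/s1 VC-HIT; vc=[17,25]
#9 0x84→b33/s1 L1-HIT; vc=[17,25]
#10 0x86→b33/s1 L1-HIT; vc=[17,25]
#11 0x85→b33/s1 L1-HIT; vc=[17,25]
#12 0x58→b22/s6 MISS; vc=[17,25,62]
#13 0x58→b22/s6 L1-HIT; vc=[17,25,62]

VC = [17, 25, 62]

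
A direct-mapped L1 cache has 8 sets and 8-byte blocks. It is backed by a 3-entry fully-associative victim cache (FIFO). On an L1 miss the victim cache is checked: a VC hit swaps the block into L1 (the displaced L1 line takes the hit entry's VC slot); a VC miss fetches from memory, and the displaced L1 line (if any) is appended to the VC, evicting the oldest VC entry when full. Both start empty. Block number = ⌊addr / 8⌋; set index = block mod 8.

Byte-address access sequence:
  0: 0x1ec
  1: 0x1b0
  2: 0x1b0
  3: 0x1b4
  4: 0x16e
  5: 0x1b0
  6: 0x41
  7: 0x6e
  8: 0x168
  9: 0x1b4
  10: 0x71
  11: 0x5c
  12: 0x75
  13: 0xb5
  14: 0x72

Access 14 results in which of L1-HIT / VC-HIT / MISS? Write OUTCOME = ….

OUTCOME = VC-HIT

#0 0x1ec→b61/s5 MISS; vc=[]
#1 0x1b0→b54/s6 MISS; vc=[]
#2 0x1b0→b54/s6 L1-HIT; vc=[]
#3 0x1b4→b54/s6 L1-HIT; vc=[]
#4 0x16e→b45/s5 MISS; vc=[61]
#5 0x1b0→b54/s6 L1-HIT; vc=[61]
#6 0x41→b8/s0 MISS; vc=[61]
#7 0x6e→b13/s5 MISS; vc=[61,45]
#8 0x168→b45/s5 VC-HIT; vc=[61,13]
#9 0x1b4→b54/s6 L1-HIT; vc=[61,13]
#10 0x71→b14/s6 MISS; vc=[61,13,54]
#11 0x5c→b11/s3 MISS; vc=[61,13,54]
#12 0x75→b14/s6 L1-HIT; vc=[61,13,54]
#13 0xb5→b22/s6 MISS; vc=[13,54,14]
#14 0x72→b14/s6 VC-HIT; vc=[13,54,22]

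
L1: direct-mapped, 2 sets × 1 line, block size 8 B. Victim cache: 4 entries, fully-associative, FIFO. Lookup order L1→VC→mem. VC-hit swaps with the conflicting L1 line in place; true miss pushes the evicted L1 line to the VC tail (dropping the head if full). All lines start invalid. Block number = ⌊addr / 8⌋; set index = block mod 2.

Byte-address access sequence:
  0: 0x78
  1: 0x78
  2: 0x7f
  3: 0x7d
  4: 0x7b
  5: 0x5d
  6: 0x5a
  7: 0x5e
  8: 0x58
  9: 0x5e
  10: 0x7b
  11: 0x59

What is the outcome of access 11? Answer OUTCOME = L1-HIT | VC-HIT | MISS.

0: 0x78 (blk 15, set 1) → MISS  vc=[]
1: 0x78 (blk 15, set 1) → L1-HIT  vc=[]
2: 0x7f (blk 15, set 1) → L1-HIT  vc=[]
3: 0x7d (blk 15, set 1) → L1-HIT  vc=[]
4: 0x7b (blk 15, set 1) → L1-HIT  vc=[]
5: 0x5d (blk 11, set 1) → MISS  vc=[15]
6: 0x5a (blk 11, set 1) → L1-HIT  vc=[15]
7: 0x5e (blk 11, set 1) → L1-HIT  vc=[15]
8: 0x58 (blk 11, set 1) → L1-HIT  vc=[15]
9: 0x5e (blk 11, set 1) → L1-HIT  vc=[15]
10: 0x7b (blk 15, set 1) → VC-HIT  vc=[11]
11: 0x59 (blk 11, set 1) → VC-HIT  vc=[15]

OUTCOME = VC-HIT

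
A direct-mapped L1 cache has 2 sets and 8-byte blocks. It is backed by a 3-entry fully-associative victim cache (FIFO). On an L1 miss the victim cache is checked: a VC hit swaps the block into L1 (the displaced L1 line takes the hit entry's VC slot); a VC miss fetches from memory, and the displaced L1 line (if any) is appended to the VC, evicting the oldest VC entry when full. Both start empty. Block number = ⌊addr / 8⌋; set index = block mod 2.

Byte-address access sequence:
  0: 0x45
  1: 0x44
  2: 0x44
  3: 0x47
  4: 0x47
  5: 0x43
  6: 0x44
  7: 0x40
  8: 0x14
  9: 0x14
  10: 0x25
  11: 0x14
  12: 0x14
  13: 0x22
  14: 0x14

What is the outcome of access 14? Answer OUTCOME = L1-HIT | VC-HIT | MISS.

OUTCOME = VC-HIT

#0 0x45→b8/s0 MISS; vc=[]
#1 0x44→b8/s0 L1-HIT; vc=[]
#2 0x44→b8/s0 L1-HIT; vc=[]
#3 0x47→b8/s0 L1-HIT; vc=[]
#4 0x47→b8/s0 L1-HIT; vc=[]
#5 0x43→b8/s0 L1-HIT; vc=[]
#6 0x44→b8/s0 L1-HIT; vc=[]
#7 0x40→b8/s0 L1-HIT; vc=[]
#8 0x14→b2/s0 MISS; vc=[8]
#9 0x14→b2/s0 L1-HIT; vc=[8]
#10 0x25→b4/s0 MISS; vc=[8,2]
#11 0x14→b2/s0 VC-HIT; vc=[8,4]
#12 0x14→b2/s0 L1-HIT; vc=[8,4]
#13 0x22→b4/s0 VC-HIT; vc=[8,2]
#14 0x14→b2/s0 VC-HIT; vc=[8,4]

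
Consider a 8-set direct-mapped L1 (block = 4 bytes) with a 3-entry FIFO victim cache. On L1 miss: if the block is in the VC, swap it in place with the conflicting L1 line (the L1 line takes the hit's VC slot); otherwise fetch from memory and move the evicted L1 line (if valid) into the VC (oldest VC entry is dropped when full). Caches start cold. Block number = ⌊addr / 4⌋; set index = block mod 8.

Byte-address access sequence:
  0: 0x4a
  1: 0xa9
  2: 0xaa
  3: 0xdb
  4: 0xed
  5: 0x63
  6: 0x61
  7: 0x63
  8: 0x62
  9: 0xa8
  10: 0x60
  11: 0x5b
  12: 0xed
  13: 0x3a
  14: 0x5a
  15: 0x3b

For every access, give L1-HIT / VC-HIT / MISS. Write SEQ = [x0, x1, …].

SEQ = [MISS, MISS, L1-HIT, MISS, MISS, MISS, L1-HIT, L1-HIT, L1-HIT, L1-HIT, L1-HIT, MISS, L1-HIT, MISS, VC-HIT, VC-HIT]

  [0] addr=0x4a blk=18 s=2: MISS | VC []
  [1] addr=0xa9 blk=42 s=2: MISS | VC [18]
  [2] addr=0xaa blk=42 s=2: L1-HIT | VC [18]
  [3] addr=0xdb blk=54 s=6: MISS | VC [18]
  [4] addr=0xed blk=59 s=3: MISS | VC [18]
  [5] addr=0x63 blk=24 s=0: MISS | VC [18]
  [6] addr=0x61 blk=24 s=0: L1-HIT | VC [18]
  [7] addr=0x63 blk=24 s=0: L1-HIT | VC [18]
  [8] addr=0x62 blk=24 s=0: L1-HIT | VC [18]
  [9] addr=0xa8 blk=42 s=2: L1-HIT | VC [18]
  [10] addr=0x60 blk=24 s=0: L1-HIT | VC [18]
  [11] addr=0x5b blk=22 s=6: MISS | VC [18, 54]
  [12] addr=0xed blk=59 s=3: L1-HIT | VC [18, 54]
  [13] addr=0x3a blk=14 s=6: MISS | VC [18, 54, 22]
  [14] addr=0x5a blk=22 s=6: VC-HIT | VC [18, 54, 14]
  [15] addr=0x3b blk=14 s=6: VC-HIT | VC [18, 54, 22]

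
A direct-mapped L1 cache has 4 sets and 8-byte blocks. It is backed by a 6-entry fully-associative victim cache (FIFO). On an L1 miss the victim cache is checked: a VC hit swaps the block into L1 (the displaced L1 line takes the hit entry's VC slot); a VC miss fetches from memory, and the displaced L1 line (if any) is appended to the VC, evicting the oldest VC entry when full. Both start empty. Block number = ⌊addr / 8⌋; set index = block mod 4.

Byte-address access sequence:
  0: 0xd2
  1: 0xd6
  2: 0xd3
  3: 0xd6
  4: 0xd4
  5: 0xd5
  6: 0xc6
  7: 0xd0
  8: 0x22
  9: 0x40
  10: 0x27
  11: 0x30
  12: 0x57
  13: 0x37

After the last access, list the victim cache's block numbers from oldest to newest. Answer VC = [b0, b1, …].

#0 0xd2→b26/s2 MISS; vc=[]
#1 0xd6→b26/s2 L1-HIT; vc=[]
#2 0xd3→b26/s2 L1-HIT; vc=[]
#3 0xd6→b26/s2 L1-HIT; vc=[]
#4 0xd4→b26/s2 L1-HIT; vc=[]
#5 0xd5→b26/s2 L1-HIT; vc=[]
#6 0xc6→b24/s0 MISS; vc=[]
#7 0xd0→b26/s2 L1-HIT; vc=[]
#8 0x22→b4/s0 MISS; vc=[24]
#9 0x40→b8/s0 MISS; vc=[24,4]
#10 0x27→b4/s0 VC-HIT; vc=[24,8]
#11 0x30→b6/s2 MISS; vc=[24,8,26]
#12 0x57→b10/s2 MISS; vc=[24,8,26,6]
#13 0x37→b6/s2 VC-HIT; vc=[24,8,26,10]

VC = [24, 8, 26, 10]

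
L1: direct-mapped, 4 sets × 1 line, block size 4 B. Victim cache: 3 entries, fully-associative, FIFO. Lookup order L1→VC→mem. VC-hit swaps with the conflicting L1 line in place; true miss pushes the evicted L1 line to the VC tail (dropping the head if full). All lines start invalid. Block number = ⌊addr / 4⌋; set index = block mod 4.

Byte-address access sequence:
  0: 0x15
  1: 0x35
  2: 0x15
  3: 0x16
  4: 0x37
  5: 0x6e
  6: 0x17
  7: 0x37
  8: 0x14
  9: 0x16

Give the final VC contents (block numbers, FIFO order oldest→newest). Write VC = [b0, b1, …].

  [0] addr=0x15 blk=5 s=1: MISS | VC []
  [1] addr=0x35 blk=13 s=1: MISS | VC [5]
  [2] addr=0x15 blk=5 s=1: VC-HIT | VC [13]
  [3] addr=0x16 blk=5 s=1: L1-HIT | VC [13]
  [4] addr=0x37 blk=13 s=1: VC-HIT | VC [5]
  [5] addr=0x6e blk=27 s=3: MISS | VC [5]
  [6] addr=0x17 blk=5 s=1: VC-HIT | VC [13]
  [7] addr=0x37 blk=13 s=1: VC-HIT | VC [5]
  [8] addr=0x14 blk=5 s=1: VC-HIT | VC [13]
  [9] addr=0x16 blk=5 s=1: L1-HIT | VC [13]

VC = [13]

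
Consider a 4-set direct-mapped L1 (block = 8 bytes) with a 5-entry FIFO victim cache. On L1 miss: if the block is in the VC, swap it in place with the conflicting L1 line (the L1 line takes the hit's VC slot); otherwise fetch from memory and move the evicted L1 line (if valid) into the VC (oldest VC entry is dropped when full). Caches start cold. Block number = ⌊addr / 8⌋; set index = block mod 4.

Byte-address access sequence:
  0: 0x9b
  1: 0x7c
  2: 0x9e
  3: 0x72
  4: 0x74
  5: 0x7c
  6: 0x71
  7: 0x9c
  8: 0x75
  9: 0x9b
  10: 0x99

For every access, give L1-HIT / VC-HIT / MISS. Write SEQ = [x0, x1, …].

0: 0x9b (blk 19, set 3) → MISS  vc=[]
1: 0x7c (blk 15, set 3) → MISS  vc=[19]
2: 0x9e (blk 19, set 3) → VC-HIT  vc=[15]
3: 0x72 (blk 14, set 2) → MISS  vc=[15]
4: 0x74 (blk 14, set 2) → L1-HIT  vc=[15]
5: 0x7c (blk 15, set 3) → VC-HIT  vc=[19]
6: 0x71 (blk 14, set 2) → L1-HIT  vc=[19]
7: 0x9c (blk 19, set 3) → VC-HIT  vc=[15]
8: 0x75 (blk 14, set 2) → L1-HIT  vc=[15]
9: 0x9b (blk 19, set 3) → L1-HIT  vc=[15]
10: 0x99 (blk 19, set 3) → L1-HIT  vc=[15]

SEQ = [MISS, MISS, VC-HIT, MISS, L1-HIT, VC-HIT, L1-HIT, VC-HIT, L1-HIT, L1-HIT, L1-HIT]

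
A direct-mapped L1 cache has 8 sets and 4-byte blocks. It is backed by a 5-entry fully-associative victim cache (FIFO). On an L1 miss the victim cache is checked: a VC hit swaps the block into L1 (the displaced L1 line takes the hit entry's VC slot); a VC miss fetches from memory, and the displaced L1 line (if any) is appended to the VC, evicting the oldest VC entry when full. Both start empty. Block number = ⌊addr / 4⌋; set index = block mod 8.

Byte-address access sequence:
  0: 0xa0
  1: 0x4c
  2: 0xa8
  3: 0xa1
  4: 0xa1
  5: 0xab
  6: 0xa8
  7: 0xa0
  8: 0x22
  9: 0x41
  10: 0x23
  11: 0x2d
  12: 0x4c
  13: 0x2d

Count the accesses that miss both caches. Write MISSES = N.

MISSES = 6

0: 0xa0 (blk 40, set 0) → MISS  vc=[]
1: 0x4c (blk 19, set 3) → MISS  vc=[]
2: 0xa8 (blk 42, set 2) → MISS  vc=[]
3: 0xa1 (blk 40, set 0) → L1-HIT  vc=[]
4: 0xa1 (blk 40, set 0) → L1-HIT  vc=[]
5: 0xab (blk 42, set 2) → L1-HIT  vc=[]
6: 0xa8 (blk 42, set 2) → L1-HIT  vc=[]
7: 0xa0 (blk 40, set 0) → L1-HIT  vc=[]
8: 0x22 (blk 8, set 0) → MISS  vc=[40]
9: 0x41 (blk 16, set 0) → MISS  vc=[40, 8]
10: 0x23 (blk 8, set 0) → VC-HIT  vc=[40, 16]
11: 0x2d (blk 11, set 3) → MISS  vc=[40, 16, 19]
12: 0x4c (blk 19, set 3) → VC-HIT  vc=[40, 16, 11]
13: 0x2d (blk 11, set 3) → VC-HIT  vc=[40, 16, 19]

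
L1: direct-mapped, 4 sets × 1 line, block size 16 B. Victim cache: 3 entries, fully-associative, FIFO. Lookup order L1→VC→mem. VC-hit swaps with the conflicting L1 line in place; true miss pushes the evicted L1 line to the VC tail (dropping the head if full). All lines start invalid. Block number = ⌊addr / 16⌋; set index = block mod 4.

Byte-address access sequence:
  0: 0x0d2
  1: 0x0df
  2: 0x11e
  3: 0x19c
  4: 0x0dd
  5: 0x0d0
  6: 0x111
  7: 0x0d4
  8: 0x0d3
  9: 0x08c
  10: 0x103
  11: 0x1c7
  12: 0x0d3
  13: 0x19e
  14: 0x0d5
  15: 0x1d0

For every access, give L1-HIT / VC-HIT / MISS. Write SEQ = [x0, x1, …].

SEQ = [MISS, L1-HIT, MISS, MISS, VC-HIT, L1-HIT, VC-HIT, VC-HIT, L1-HIT, MISS, MISS, MISS, L1-HIT, MISS, VC-HIT, MISS]

0: 0xd2 (blk 13, set 1) → MISS  vc=[]
1: 0xdf (blk 13, set 1) → L1-HIT  vc=[]
2: 0x11e (blk 17, set 1) → MISS  vc=[13]
3: 0x19c (blk 25, set 1) → MISS  vc=[13, 17]
4: 0xdd (blk 13, set 1) → VC-HIT  vc=[25, 17]
5: 0xd0 (blk 13, set 1) → L1-HIT  vc=[25, 17]
6: 0x111 (blk 17, set 1) → VC-HIT  vc=[25, 13]
7: 0xd4 (blk 13, set 1) → VC-HIT  vc=[25, 17]
8: 0xd3 (blk 13, set 1) → L1-HIT  vc=[25, 17]
9: 0x8c (blk 8, set 0) → MISS  vc=[25, 17]
10: 0x103 (blk 16, set 0) → MISS  vc=[25, 17, 8]
11: 0x1c7 (blk 28, set 0) → MISS  vc=[17, 8, 16]
12: 0xd3 (blk 13, set 1) → L1-HIT  vc=[17, 8, 16]
13: 0x19e (blk 25, set 1) → MISS  vc=[8, 16, 13]
14: 0xd5 (blk 13, set 1) → VC-HIT  vc=[8, 16, 25]
15: 0x1d0 (blk 29, set 1) → MISS  vc=[16, 25, 13]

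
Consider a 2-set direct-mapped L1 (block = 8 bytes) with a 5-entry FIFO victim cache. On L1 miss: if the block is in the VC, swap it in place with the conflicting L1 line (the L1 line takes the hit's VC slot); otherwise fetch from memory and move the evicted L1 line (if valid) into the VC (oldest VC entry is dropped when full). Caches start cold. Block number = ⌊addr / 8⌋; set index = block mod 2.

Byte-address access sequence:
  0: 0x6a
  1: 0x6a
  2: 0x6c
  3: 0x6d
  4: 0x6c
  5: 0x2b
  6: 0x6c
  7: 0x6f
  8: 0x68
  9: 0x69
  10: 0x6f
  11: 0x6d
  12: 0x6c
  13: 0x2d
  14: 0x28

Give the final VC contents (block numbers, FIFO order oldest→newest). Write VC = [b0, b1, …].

#0 0x6a→b13/s1 MISS; vc=[]
#1 0x6a→b13/s1 L1-HIT; vc=[]
#2 0x6c→b13/s1 L1-HIT; vc=[]
#3 0x6d→b13/s1 L1-HIT; vc=[]
#4 0x6c→b13/s1 L1-HIT; vc=[]
#5 0x2b→b5/s1 MISS; vc=[13]
#6 0x6c→b13/s1 VC-HIT; vc=[5]
#7 0x6f→b13/s1 L1-HIT; vc=[5]
#8 0x68→b13/s1 L1-HIT; vc=[5]
#9 0x69→b13/s1 L1-HIT; vc=[5]
#10 0x6f→b13/s1 L1-HIT; vc=[5]
#11 0x6d→b13/s1 L1-HIT; vc=[5]
#12 0x6c→b13/s1 L1-HIT; vc=[5]
#13 0x2d→b5/s1 VC-HIT; vc=[13]
#14 0x28→b5/s1 L1-HIT; vc=[13]

VC = [13]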